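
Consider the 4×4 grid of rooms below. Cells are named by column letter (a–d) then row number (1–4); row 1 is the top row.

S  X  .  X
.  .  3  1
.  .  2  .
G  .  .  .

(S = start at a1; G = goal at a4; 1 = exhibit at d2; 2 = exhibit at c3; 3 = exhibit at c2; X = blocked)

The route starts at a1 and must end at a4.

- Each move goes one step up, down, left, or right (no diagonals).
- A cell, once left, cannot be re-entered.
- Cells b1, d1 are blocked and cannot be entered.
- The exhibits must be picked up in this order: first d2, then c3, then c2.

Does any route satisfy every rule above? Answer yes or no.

Ignoring the required order, 9 revisit-free routes from a1 to a4 pass through all of d2, c3, and c2; the waypoint orders that occur are c2 → d2 → c3 (7); c3 → c2 → d2 (2) — never d2 → c3 → c2.

no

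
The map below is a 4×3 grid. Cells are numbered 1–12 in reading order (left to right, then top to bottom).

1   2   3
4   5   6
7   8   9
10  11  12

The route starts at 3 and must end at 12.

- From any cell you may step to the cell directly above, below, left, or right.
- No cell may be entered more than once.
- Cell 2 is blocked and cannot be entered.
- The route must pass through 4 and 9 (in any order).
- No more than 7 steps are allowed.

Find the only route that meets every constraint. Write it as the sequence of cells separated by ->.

3 -> 6 -> 5 -> 4 -> 7 -> 8 -> 9 -> 12

The 7-move cap with required stops at 4, 9 leaves no slack for detours.
Route from 3: down 1 to 6, left 2 to 4, down 1 to 7, right 2 to 9, down 1 to 12 — 7 moves in all.
Check: all required cells visited; 7 ≤ 7 moves.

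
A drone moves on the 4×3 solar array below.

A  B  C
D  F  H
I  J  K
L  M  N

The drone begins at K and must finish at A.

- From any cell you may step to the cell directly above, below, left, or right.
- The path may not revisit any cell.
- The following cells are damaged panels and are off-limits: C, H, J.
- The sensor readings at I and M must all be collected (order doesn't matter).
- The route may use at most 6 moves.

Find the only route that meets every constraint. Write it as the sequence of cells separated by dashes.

K - N - M - L - I - D - A

The 6-move cap with required stops at I, M leaves no slack for detours.
Route from K: down 1 to N, left 2 to L, up 3 to A — 6 moves in all.
Check: all required cells visited; 6 ≤ 6 moves.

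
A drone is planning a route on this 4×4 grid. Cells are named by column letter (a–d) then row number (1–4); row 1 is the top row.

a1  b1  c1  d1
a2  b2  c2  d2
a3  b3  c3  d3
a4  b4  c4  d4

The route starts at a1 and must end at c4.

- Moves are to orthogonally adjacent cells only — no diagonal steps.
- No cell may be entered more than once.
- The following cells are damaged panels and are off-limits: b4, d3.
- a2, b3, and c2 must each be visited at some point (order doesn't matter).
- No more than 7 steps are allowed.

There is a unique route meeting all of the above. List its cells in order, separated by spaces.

a1 a2 a3 b3 b2 c2 c3 c4

The 7-move cap with required stops at a2, b3, c2 leaves no slack for detours.
Route from a1: 2× down (reaching a3), right to b3, up to b2, right to c2, 2× down (reaching c4) — 7 moves in all.
Check: all required cells visited; 7 ≤ 7 moves.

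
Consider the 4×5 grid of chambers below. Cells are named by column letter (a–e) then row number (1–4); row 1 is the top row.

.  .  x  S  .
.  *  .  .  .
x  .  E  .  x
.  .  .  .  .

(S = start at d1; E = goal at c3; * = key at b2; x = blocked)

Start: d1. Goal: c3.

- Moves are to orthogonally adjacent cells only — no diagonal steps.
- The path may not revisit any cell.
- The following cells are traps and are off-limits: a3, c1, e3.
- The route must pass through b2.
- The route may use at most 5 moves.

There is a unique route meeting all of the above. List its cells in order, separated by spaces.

The budget equals the shortest possible length, so every move has to be on a shortest route through the required cells.
Route from d1: down to d2, 2× left (reaching b2), down to b3, right to c3 — 5 moves in all.
Check: all required cells visited; 5 ≤ 5 moves.

d1 d2 c2 b2 b3 c3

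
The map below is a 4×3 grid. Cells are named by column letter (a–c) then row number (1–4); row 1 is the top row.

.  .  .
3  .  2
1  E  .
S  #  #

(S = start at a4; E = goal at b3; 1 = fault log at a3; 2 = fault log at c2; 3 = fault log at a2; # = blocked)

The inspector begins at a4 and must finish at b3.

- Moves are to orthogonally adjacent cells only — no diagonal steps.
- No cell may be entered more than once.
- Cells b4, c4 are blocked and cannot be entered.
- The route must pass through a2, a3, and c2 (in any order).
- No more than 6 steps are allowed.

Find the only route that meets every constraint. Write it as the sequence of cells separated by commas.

Any route must reach a2, a3, and c2 and still end at b3 within 6 moves, so the order of the required stops is forced.
Route from a4: up 2 to a2, right 2 to c2, down 1 to c3, left 1 to b3 — 6 moves in all.
Check: all required cells visited; 6 ≤ 6 moves.

a4, a3, a2, b2, c2, c3, b3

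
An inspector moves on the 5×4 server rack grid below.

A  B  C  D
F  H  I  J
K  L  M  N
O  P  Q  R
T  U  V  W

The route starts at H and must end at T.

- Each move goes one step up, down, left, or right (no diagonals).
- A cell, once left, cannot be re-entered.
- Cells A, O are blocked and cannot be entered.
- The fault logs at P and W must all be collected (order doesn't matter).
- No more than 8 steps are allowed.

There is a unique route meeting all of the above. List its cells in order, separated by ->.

The 8-move cap with required stops at P, W leaves no slack for detours.
Route from H: down 2 to P, right 2 to R, down 1 to W, left 3 to T — 8 moves in all.
Check: all required cells visited; 8 ≤ 8 moves.

H -> L -> P -> Q -> R -> W -> V -> U -> T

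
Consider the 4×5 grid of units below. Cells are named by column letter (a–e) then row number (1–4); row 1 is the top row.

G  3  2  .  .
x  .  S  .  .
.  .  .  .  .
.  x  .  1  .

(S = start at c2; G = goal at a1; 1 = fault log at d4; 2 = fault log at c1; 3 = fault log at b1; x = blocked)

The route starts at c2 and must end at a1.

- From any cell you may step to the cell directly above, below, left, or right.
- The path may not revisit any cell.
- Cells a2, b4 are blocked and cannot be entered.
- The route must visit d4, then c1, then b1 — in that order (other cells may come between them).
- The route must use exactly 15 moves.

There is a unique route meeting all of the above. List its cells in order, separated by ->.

The waypoints must appear in the order d4, c1, b1, with no cell reused.
Route from c2: left 1 to b2, down 1 to b3, right 1 to c3, down 1 to c4, right 2 to e4, up 1 to e3, left 1 to d3, up 1 to d2, right 1 to e2, up 1 to e1, left 4 to a1 — 15 moves in all.
Check: order respected (1 at step 5, 2 at step 13, 3 at step 14); 15 moves as required.

c2 -> b2 -> b3 -> c3 -> c4 -> d4 -> e4 -> e3 -> d3 -> d2 -> e2 -> e1 -> d1 -> c1 -> b1 -> a1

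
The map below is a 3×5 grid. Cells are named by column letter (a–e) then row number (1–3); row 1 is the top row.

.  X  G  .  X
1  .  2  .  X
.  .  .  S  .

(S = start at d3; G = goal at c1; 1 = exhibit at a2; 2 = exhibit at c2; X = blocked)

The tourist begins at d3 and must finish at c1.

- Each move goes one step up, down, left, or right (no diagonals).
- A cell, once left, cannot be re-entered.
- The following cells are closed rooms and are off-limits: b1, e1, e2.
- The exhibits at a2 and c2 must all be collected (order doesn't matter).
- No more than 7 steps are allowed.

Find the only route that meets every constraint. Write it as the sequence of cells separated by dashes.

The budget equals the shortest possible length, so every move has to be on a shortest route through the required cells.
Route from d3: 3× left (reaching a3), up to a2, 2× right (reaching c2), up to c1 — 7 moves in all.
Check: all required cells visited; 7 ≤ 7 moves.

d3 - c3 - b3 - a3 - a2 - b2 - c2 - c1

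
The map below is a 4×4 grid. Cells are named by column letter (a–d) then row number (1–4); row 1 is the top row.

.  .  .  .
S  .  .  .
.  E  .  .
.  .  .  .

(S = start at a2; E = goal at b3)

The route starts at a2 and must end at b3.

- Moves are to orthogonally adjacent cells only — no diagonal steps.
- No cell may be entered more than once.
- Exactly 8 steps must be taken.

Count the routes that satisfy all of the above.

Need simple routes of exactly 8 moves from a2 to b3 (Manhattan distance 2, so 3 moves are spent on a detour and 3 undoing it).
Branch systematically from the start, pruning whenever the remaining move budget drops below the Manhattan distance to b3 or differs from it in parity. Grouping the completions by first move — via a1: 7; via a3: 2; via b2: 10 — and summing: 7 + 2 + 10 = 19.
That gives 19 routes.

19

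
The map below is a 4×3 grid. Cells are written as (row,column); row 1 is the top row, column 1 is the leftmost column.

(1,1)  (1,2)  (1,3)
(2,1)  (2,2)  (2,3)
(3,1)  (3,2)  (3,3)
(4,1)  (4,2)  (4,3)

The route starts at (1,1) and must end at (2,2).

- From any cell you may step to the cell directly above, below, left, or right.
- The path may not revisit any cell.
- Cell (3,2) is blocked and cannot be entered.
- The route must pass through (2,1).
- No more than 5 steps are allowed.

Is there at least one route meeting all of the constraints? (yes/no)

One route that works: (1,1) → (2,1) → (2,2).

yes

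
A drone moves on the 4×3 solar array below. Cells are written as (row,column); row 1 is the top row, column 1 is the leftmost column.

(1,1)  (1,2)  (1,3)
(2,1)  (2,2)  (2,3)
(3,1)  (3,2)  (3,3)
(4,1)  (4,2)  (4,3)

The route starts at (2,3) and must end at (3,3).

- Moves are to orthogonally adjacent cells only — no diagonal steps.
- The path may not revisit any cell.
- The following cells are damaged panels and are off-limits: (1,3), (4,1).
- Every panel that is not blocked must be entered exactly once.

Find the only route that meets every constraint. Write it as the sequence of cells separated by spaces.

(2,3) (2,2) (1,2) (1,1) (2,1) (3,1) (3,2) (4,2) (4,3) (3,3)

Need to visit all 10 open cells exactly once, starting at (2,3) and ending at (3,3).
Cell (3,1) has only two open neighbours ((2,1) and (3,2)), so the path must pass straight through it: one of those is the cell it's entered from and the other is where it exits.
Route from (2,3): left to (2,2), up to (1,2), left to (1,1), 2× down (reaching (3,1)), right to (3,2), down to (4,2), right to (4,3), up to (3,3) — 9 moves in all.
Check: all 10 open cells covered.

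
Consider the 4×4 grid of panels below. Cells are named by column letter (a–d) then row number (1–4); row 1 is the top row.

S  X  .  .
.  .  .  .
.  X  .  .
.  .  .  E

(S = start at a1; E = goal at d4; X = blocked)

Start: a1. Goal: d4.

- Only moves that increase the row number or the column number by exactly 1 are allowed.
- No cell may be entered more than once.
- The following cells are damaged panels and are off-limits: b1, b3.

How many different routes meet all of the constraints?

A right/down-only route from a1 to d4 makes exactly 3 down-moves and 3 right-moves in some order.
With no other constraints that would be C(6,3) = 20 routes.
Subtract routes through each blocked cell (inclusion–exclusion for overlaps): − through b1: 10 − through b3: 9 + through b1&b3: 3 → 4.
That gives 4 routes.

4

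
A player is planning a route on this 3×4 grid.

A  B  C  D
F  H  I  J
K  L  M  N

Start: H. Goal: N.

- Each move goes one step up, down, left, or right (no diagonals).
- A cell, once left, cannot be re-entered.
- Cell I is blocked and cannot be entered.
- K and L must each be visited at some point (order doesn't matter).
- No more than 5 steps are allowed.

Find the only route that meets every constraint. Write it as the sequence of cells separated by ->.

The budget equals the shortest possible length, so every move has to be on a shortest route through the required cells.
Route from H: left to F, down to K, 3× right (reaching N) — 5 moves in all.
Check: all required cells visited; 5 ≤ 5 moves.

H -> F -> K -> L -> M -> N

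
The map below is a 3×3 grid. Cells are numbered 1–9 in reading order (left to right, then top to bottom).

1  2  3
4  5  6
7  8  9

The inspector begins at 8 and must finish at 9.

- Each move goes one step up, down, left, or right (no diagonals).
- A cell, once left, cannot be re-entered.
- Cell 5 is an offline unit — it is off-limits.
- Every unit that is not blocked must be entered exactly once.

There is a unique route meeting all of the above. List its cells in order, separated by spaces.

8 7 4 1 2 3 6 9

Need to visit all 8 open cells exactly once, starting at 8 and ending at 9.
Cell 7 has only two open neighbours (4 and 8), so the path must pass straight through it: one of those is the cell it's entered from and the other is where it exits.
Route from 8: left to 7, 2× up (reaching 1), 2× right (reaching 3), 2× down (reaching 9) — 7 moves in all.
Check: all 8 open cells covered.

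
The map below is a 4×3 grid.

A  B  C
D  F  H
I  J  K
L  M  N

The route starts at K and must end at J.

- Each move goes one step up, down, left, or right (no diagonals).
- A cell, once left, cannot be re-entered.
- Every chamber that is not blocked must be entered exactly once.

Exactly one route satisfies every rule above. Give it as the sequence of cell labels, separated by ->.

Need to visit all 12 open cells exactly once, starting at K and ending at J.
Cell A has only two open neighbours (D and B), so the path must pass straight through it: one of those is the cell it's entered from and the other is where it exits.
Route from K: down 1 to N, left 2 to L, up 3 to A, right 2 to C, down 1 to H, left 1 to F, down 1 to J — 11 moves in all.
Check: all 12 open cells covered.

K -> N -> M -> L -> I -> D -> A -> B -> C -> H -> F -> J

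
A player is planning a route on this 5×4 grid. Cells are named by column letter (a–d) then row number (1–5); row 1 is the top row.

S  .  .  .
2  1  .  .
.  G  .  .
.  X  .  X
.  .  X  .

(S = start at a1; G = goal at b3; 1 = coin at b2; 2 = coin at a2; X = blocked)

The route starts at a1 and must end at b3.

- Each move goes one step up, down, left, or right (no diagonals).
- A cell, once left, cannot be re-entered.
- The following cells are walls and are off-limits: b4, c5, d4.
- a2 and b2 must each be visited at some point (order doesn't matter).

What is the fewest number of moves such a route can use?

Any route passes through a2 and b2 in some order between a1 and b3. Summing Manhattan distances along each leg and taking the cheapest ordering (a1 → a2 → b2 → b3) gives a lower bound of 1 + 1 + 1 = 3 moves.
A route of 3 moves achieves this: a1 → a2 → b2 → b3.
Since 3 matches the lower bound, it is optimal.

3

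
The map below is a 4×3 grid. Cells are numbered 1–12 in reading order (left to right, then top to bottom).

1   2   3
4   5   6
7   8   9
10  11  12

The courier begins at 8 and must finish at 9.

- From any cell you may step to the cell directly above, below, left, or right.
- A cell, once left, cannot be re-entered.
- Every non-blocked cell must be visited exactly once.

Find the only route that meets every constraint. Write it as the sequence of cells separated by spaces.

8 5 6 3 2 1 4 7 10 11 12 9

Need to visit all 12 open cells exactly once, starting at 8 and ending at 9.
Cell 12 has only two open neighbours (9 and 11), so the path must pass straight through it: one of those is the cell it's entered from and the other is where it exits.
Route from 8: up to 5, right to 6, up to 3, 2× left (reaching 1), 3× down (reaching 10), 2× right (reaching 12), up to 9 — 11 moves in all.
Check: all 12 open cells covered.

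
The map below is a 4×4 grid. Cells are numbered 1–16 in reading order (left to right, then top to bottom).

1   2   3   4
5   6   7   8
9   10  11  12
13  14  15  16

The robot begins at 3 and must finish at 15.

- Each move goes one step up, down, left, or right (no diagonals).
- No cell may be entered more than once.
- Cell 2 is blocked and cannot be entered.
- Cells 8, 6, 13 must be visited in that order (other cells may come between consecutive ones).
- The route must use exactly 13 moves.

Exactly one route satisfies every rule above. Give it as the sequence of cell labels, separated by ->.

The waypoints must appear in the order 8, 6, 13, with no cell reused.
Route from 3: right 1 to 4, down 1 to 8, left 3 to 5, down 2 to 13, right 1 to 14, up 1 to 10, right 2 to 12, down 1 to 16, left 1 to 15 — 13 moves in all.
Check: order respected (8 at step 2, 6 at step 4, 13 at step 7); 13 moves as required.

3 -> 4 -> 8 -> 7 -> 6 -> 5 -> 9 -> 13 -> 14 -> 10 -> 11 -> 12 -> 16 -> 15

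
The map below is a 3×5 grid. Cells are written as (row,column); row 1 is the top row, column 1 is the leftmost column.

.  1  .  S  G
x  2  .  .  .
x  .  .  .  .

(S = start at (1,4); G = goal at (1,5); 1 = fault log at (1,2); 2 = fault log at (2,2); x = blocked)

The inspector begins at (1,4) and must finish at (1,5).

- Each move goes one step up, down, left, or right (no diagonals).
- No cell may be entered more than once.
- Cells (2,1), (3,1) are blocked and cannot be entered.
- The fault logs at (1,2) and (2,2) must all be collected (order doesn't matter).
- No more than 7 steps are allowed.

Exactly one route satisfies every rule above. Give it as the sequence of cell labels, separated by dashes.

Any route must reach (1,2) and (2,2) and still end at (1,5) within 7 moves, so the order of the required stops is forced.
Route from (1,4): 2× left (reaching (1,2)), down to (2,2), 3× right (reaching (2,5)), up to (1,5) — 7 moves in all.
Check: all required cells visited; 7 ≤ 7 moves.

(1,4) - (1,3) - (1,2) - (2,2) - (2,3) - (2,4) - (2,5) - (1,5)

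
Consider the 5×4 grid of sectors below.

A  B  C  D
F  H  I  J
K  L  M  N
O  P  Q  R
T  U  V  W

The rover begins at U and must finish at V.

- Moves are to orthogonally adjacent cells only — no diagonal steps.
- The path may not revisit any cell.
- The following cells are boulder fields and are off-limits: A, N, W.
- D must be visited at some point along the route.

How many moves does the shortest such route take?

11

Any route passes through D somewhere between U and V. Summing Manhattan distances along the two legs (U → D → V) gives a lower bound of 6 + 5 = 11 moves.
A route of 11 moves achieves this: U → P → L → H → B → C → D → J → I → M → Q → V.
Since 11 matches the lower bound, it is optimal.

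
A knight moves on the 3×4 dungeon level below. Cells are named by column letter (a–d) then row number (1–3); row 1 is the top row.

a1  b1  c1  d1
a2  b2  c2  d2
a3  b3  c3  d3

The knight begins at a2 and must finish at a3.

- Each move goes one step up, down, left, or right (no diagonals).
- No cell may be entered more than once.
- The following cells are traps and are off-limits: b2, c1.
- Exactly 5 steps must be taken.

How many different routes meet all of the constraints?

Need simple routes of exactly 5 moves from a2 to a3 (Manhattan distance 1, so 2 moves are spent on a detour and 2 undoing it).
No route satisfies every constraint, so the count is 0.

0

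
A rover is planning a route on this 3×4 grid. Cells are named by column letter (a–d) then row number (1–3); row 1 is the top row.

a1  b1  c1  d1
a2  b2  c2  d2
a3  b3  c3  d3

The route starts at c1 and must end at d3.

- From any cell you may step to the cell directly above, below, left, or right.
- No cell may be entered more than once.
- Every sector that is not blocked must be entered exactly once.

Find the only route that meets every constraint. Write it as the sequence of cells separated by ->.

c1 -> d1 -> d2 -> c2 -> b2 -> b1 -> a1 -> a2 -> a3 -> b3 -> c3 -> d3

Need to visit all 12 open cells exactly once, starting at c1 and ending at d3.
Route from c1: right to d1, down to d2, 2× left (reaching b2), up to b1, left to a1, 2× down (reaching a3), 3× right (reaching d3) — 11 moves in all.
Check: all 12 open cells covered.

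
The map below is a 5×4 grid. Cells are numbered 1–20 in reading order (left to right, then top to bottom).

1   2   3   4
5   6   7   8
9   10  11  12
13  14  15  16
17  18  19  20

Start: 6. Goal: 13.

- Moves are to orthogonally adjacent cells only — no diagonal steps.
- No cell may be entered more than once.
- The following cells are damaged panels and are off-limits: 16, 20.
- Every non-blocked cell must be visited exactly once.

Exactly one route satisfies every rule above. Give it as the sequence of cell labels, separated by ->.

Need to visit all 18 open cells exactly once, starting at 6 and ending at 13.
Route from 6: right 1 to 7, down 1 to 11, right 1 to 12, up 2 to 4, left 3 to 1, down 2 to 9, right 1 to 10, down 1 to 14, right 1 to 15, down 1 to 19, left 2 to 17, up 1 to 13 — 17 moves in all.
Check: all 18 open cells covered.

6 -> 7 -> 11 -> 12 -> 8 -> 4 -> 3 -> 2 -> 1 -> 5 -> 9 -> 10 -> 14 -> 15 -> 19 -> 18 -> 17 -> 13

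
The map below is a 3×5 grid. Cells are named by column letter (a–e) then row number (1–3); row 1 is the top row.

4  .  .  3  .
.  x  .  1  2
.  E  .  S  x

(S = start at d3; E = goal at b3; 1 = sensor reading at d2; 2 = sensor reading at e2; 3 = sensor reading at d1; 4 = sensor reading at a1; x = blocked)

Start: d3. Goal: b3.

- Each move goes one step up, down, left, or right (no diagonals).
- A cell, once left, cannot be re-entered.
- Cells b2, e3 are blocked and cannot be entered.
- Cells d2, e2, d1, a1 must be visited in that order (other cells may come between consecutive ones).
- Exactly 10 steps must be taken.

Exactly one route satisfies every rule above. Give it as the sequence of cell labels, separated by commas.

The waypoints must appear in the order d2, e2, d1, a1, with no cell reused.
Route from d3: up to d2, right to e2, up to e1, 4× left (reaching a1), 2× down (reaching a3), right to b3 — 10 moves in all.
Check: order respected (1 at step 1, 2 at step 2, 3 at step 4, 4 at step 7); 10 moves as required.

d3, d2, e2, e1, d1, c1, b1, a1, a2, a3, b3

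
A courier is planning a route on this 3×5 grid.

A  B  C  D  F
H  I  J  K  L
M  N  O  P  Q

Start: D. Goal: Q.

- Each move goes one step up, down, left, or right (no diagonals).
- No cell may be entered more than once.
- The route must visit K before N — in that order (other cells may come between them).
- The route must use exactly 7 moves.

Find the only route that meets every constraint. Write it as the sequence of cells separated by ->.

D -> K -> J -> I -> N -> O -> P -> Q

The waypoints must appear in the order K, N, with no cell reused.
Route from D: down 1 to K, left 2 to I, down 1 to N, right 3 to Q — 7 moves in all.
Check: order respected (K at step 1, N at step 4); 7 moves as required.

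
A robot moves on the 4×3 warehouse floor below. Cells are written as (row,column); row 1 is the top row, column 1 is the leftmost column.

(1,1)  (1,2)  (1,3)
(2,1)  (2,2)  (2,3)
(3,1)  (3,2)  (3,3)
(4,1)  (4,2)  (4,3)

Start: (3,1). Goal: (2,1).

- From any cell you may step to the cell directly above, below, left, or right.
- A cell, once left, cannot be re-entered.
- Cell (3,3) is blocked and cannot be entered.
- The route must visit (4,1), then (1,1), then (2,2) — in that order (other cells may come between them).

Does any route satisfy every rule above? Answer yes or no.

no

Ignoring the required order, 2 revisit-free routes from (3,1) to (2,1) pass through all of (4,1), (1,1), and (2,2); the waypoint orders that occur are (4,1) → (2,2) → (1,1) (2) — never (4,1) → (1,1) → (2,2).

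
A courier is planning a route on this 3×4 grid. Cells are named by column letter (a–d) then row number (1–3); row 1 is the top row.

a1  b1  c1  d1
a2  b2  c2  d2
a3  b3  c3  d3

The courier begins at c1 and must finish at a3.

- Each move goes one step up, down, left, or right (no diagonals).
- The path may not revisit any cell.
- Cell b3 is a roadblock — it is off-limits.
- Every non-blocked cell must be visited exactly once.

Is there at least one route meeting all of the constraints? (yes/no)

One route that works: c1 → d1 → d2 → d3 → c3 → c2 → b2 → b1 → a1 → a2 → a3.

yes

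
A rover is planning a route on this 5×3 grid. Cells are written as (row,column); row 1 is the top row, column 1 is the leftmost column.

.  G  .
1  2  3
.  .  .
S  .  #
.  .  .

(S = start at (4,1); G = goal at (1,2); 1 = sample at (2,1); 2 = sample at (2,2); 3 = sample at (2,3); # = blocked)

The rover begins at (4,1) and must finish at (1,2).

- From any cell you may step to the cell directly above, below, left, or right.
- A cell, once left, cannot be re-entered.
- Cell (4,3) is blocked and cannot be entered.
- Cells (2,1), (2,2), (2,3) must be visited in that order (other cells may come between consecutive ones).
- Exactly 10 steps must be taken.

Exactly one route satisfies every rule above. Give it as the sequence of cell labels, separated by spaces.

(4,1) (5,1) (5,2) (4,2) (3,2) (3,1) (2,1) (2,2) (2,3) (1,3) (1,2)

The waypoints must appear in the order (2,1), (2,2), (2,3), with no cell reused.
Route from (4,1): down to (5,1), right to (5,2), 2× up (reaching (3,2)), left to (3,1), up to (2,1), 2× right (reaching (2,3)), up to (1,3), left to (1,2) — 10 moves in all.
Check: order respected (1 at step 6, 2 at step 7, 3 at step 8); 10 moves as required.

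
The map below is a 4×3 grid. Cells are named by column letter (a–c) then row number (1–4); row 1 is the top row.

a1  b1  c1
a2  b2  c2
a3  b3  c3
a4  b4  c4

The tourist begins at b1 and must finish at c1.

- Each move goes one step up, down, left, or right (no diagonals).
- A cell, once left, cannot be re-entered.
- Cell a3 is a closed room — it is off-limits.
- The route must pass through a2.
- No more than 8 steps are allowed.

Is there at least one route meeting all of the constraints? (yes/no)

yes

One route that works: b1 → a1 → a2 → b2 → c2 → c1.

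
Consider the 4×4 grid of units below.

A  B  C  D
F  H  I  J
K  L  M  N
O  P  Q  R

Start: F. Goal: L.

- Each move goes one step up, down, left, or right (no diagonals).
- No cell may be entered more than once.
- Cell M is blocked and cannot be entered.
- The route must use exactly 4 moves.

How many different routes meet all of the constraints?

Need simple routes of exactly 4 moves from F to L (Manhattan distance 2, so 1 moves are spent on a detour and 1 undoing it).
Enumerating: F A B H L | F K O P L.
That gives 2 routes.

2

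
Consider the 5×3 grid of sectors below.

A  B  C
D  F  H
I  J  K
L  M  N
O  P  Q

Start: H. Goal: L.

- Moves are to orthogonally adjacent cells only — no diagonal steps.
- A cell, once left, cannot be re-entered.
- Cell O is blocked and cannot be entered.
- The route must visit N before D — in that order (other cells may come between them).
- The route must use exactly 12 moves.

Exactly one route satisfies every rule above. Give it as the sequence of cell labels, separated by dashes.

H - K - N - Q - P - M - J - F - B - A - D - I - L

The waypoints must appear in the order N, D, with no cell reused.
Route from H: down 3 to Q, left 1 to P, up 4 to B, left 1 to A, down 3 to L — 12 moves in all.
Check: order respected (N at step 2, D at step 10); 12 moves as required.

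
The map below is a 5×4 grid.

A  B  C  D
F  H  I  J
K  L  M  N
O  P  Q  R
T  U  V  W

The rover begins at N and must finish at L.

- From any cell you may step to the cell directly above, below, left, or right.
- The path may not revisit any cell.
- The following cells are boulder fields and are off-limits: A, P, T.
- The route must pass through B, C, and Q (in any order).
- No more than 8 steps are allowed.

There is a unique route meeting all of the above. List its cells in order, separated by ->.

The budget equals the shortest possible length, so every move has to be on a shortest route through the required cells.
Route from N: down to R, left to Q, 3× up (reaching C), left to B, 2× down (reaching L) — 8 moves in all.
Check: all required cells visited; 8 ≤ 8 moves.

N -> R -> Q -> M -> I -> C -> B -> H -> L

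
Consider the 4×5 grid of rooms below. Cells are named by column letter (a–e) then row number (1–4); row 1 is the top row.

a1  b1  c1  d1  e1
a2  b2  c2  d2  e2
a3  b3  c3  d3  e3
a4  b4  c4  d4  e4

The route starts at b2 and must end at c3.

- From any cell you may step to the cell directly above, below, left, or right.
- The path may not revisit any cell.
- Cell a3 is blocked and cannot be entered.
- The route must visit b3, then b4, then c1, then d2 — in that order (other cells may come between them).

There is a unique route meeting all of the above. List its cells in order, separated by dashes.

b2 - b3 - b4 - c4 - d4 - e4 - e3 - e2 - e1 - d1 - c1 - c2 - d2 - d3 - c3

The waypoints must appear in the order b3, b4, c1, d2, with no cell reused.
Route from b2: down 2 to b4, right 3 to e4, up 3 to e1, left 2 to c1, down 1 to c2, right 1 to d2, down 1 to d3, left 1 to c3 — 14 moves in all.
Check: order respected (b3 at step 1, b4 at step 2, c1 at step 10, d2 at step 12).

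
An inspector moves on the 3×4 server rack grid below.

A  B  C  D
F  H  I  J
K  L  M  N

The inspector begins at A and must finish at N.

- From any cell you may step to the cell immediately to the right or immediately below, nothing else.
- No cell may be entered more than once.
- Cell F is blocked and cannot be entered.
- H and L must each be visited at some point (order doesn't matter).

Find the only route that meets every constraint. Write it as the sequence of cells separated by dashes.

A - B - H - L - M - N

Moves only go right or down, so the column and row indices never decrease.
Route from A: right 1 to B, down 2 to L, right 2 to N — 5 moves in all.
Check: all required cells visited.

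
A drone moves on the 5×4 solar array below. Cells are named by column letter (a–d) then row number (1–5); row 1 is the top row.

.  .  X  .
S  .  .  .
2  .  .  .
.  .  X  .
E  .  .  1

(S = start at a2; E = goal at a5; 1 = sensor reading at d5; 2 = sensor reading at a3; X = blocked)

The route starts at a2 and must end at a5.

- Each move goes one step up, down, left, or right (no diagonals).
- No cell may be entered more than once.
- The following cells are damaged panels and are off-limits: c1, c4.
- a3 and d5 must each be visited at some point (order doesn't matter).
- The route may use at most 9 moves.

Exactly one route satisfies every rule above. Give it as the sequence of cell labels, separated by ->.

a2 -> a3 -> b3 -> c3 -> d3 -> d4 -> d5 -> c5 -> b5 -> a5

The 9-move cap with required stops at a3, d5 leaves no slack for detours.
Route from a2: down to a3, 3× right (reaching d3), 2× down (reaching d5), 3× left (reaching a5) — 9 moves in all.
Check: all required cells visited; 9 ≤ 9 moves.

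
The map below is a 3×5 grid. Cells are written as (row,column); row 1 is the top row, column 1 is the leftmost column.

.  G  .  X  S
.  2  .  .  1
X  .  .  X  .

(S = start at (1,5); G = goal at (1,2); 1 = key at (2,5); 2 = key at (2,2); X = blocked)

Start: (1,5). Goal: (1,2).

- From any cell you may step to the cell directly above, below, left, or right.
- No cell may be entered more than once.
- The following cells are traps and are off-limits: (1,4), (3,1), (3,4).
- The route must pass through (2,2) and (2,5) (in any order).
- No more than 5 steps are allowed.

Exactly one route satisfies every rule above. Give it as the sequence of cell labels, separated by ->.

(1,5) -> (2,5) -> (2,4) -> (2,3) -> (2,2) -> (1,2)

Any route must reach (2,2) and (2,5) and still end at (1,2) within 5 moves, so the order of the required stops is forced.
Route from (1,5): down to (2,5), 3× left (reaching (2,2)), up to (1,2) — 5 moves in all.
Check: all required cells visited; 5 ≤ 5 moves.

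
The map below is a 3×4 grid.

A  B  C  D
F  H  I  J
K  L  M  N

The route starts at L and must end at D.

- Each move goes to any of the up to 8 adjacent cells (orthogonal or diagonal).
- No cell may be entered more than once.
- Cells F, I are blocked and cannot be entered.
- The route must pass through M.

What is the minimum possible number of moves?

Any route passes through M somewhere between L and D. Summing Chebyshev distances along the two legs (L → M → D) gives a lower bound of 1 + 2 = 3 moves.
A route of 3 moves achieves this: L → M → J → D.
Since 3 matches the lower bound, it is optimal.

3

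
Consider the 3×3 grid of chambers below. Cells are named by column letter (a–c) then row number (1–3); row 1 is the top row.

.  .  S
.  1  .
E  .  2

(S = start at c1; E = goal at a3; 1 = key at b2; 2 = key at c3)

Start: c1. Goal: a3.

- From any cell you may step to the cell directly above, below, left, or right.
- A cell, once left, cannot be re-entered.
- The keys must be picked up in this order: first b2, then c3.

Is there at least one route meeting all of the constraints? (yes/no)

yes

One route that works: c1 → b1 → b2 → c2 → c3 → b3 → a3.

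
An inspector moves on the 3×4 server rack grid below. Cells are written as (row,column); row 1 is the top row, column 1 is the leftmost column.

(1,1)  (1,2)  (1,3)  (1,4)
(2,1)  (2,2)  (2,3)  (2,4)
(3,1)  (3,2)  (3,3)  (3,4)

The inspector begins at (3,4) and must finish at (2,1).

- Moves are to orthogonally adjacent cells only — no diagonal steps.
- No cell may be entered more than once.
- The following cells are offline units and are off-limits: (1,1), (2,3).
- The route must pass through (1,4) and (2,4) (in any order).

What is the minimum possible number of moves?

6

Any route passes through (1,4) and (2,4) in some order between (3,4) and (2,1). Summing Manhattan distances along each leg and taking the cheapest ordering ((3,4) → (1,4) → (2,4) → (2,1)) gives a lower bound of 2 + 1 + 3 = 6 moves.
A route of 6 moves achieves this: (3,4) → (2,4) → (1,4) → (1,3) → (1,2) → (2,2) → (2,1).
Since 6 matches the lower bound, it is optimal.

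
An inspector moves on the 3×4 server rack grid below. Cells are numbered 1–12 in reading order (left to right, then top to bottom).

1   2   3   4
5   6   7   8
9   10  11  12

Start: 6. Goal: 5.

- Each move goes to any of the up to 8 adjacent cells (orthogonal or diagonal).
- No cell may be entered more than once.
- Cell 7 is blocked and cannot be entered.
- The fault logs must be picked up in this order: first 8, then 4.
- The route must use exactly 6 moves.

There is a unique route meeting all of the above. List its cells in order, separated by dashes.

The waypoints must appear in the order 8, 4, with no cell reused.
Route from 6: down-right 1 to 11, up-right 1 to 8, up 1 to 4, left 2 to 2, down-left 1 to 5 — 6 moves in all.
Check: order respected (8 at step 2, 4 at step 3); 6 moves as required.

6 - 11 - 8 - 4 - 3 - 2 - 5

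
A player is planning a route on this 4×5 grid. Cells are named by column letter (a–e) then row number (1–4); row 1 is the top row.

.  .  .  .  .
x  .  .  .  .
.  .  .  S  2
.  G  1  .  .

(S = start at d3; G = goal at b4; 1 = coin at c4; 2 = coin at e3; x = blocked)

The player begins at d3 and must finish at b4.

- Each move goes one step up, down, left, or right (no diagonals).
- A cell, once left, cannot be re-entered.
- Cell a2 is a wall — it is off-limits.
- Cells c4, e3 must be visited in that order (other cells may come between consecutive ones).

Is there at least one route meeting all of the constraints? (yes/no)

yes

One route that works: d3 → c3 → c4 → d4 → e4 → e3 → e2 → d2 → c2 → b2 → b3 → b4.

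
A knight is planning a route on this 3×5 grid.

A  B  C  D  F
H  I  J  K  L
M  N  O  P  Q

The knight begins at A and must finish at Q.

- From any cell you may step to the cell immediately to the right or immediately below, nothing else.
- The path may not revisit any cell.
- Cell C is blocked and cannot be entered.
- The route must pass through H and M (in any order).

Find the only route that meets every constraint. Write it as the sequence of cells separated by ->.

A -> H -> M -> N -> O -> P -> Q

Moves only go right or down, so the column and row indices never decrease.
Route from A: down 2 to M, right 4 to Q — 6 moves in all.
Check: all required cells visited.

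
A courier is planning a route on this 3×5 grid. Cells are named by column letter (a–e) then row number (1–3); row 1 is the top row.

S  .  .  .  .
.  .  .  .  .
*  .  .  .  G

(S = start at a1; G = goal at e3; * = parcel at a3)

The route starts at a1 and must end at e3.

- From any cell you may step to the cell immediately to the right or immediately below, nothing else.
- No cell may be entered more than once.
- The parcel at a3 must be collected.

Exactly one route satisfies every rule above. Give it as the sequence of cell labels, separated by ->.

a1 -> a2 -> a3 -> b3 -> c3 -> d3 -> e3

Moves only go right or down, so the column and row indices never decrease.
Route from a1: down 2 to a3, right 4 to e3 — 6 moves in all.
Check: all required cells visited.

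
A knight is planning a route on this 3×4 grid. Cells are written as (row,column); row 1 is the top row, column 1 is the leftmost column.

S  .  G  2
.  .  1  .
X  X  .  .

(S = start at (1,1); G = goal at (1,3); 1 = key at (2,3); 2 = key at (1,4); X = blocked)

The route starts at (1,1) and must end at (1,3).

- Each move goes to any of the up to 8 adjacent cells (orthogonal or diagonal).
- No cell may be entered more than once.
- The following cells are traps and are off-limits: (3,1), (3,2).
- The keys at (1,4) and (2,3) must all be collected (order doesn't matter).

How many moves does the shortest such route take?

Any route passes through (1,4) and (2,3) in some order between (1,1) and (1,3). Summing Chebyshev distances along each leg and taking the cheapest ordering ((1,1) → (2,3) → (1,4) → (1,3)) gives a lower bound of 2 + 1 + 1 = 4 moves.
A route of 4 moves achieves this: (1,1) → (1,2) → (2,3) → (1,4) → (1,3).
Since 4 matches the lower bound, it is optimal.

4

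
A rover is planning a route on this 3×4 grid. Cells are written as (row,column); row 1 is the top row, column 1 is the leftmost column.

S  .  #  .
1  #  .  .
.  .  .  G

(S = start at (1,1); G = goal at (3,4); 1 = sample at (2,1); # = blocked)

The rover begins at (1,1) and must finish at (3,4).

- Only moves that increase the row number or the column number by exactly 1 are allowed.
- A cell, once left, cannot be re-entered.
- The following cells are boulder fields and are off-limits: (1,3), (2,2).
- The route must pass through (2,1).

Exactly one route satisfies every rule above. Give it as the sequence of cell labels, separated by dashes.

(1,1) - (2,1) - (3,1) - (3,2) - (3,3) - (3,4)

Moves only go right or down, so the column and row indices never decrease.
Route from (1,1): 2× down (reaching (3,1)), 3× right (reaching (3,4)) — 5 moves in all.
Check: all required cells visited.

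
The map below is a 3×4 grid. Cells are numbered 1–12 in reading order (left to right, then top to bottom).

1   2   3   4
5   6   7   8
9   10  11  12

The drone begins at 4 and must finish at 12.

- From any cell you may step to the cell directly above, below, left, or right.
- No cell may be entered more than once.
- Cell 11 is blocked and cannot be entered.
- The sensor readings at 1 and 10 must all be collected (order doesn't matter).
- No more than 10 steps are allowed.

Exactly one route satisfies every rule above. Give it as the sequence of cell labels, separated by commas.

Any route must reach 1 and 10 and still end at 12 within 10 moves, so the order of the required stops is forced.
Route from 4: left 3 to 1, down 2 to 9, right 1 to 10, up 1 to 6, right 2 to 8, down 1 to 12 — 10 moves in all.
Check: all required cells visited; 10 ≤ 10 moves.

4, 3, 2, 1, 5, 9, 10, 6, 7, 8, 12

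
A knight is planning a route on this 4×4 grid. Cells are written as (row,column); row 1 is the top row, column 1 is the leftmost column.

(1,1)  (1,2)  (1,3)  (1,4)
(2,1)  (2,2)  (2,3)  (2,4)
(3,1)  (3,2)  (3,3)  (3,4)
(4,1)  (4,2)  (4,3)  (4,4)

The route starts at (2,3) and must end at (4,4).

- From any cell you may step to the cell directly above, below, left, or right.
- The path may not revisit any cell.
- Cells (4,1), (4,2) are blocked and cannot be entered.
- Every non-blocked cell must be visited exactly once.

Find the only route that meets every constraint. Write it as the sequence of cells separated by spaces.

(2,3) (2,2) (3,2) (3,1) (2,1) (1,1) (1,2) (1,3) (1,4) (2,4) (3,4) (3,3) (4,3) (4,4)

Need to visit all 14 open cells exactly once, starting at (2,3) and ending at (4,4).
Cell (1,1) has only two open neighbours ((2,1) and (1,2)), so the path must pass straight through it: one of those is the cell it's entered from and the other is where it exits.
Route from (2,3): left to (2,2), down to (3,2), left to (3,1), 2× up (reaching (1,1)), 3× right (reaching (1,4)), 2× down (reaching (3,4)), left to (3,3), down to (4,3), right to (4,4) — 13 moves in all.
Check: all 14 open cells covered.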